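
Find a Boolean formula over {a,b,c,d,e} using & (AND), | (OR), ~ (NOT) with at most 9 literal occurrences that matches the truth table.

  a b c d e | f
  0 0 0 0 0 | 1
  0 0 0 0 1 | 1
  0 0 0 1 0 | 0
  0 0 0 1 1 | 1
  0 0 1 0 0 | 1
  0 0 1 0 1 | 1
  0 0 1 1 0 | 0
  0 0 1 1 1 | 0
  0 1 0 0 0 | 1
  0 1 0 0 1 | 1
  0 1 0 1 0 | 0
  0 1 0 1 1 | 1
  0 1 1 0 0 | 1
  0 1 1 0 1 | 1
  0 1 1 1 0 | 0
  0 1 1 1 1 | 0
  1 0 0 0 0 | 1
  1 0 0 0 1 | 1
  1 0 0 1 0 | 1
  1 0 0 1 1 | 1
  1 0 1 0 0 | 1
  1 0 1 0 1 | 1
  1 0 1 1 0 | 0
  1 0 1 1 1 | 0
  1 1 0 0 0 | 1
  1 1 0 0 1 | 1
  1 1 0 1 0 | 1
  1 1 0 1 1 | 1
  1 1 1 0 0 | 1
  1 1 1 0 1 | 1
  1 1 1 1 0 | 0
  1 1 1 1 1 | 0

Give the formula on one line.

((~d & c) | ((((~e & ~d) | ~c) & (a | (e | ~d))) & ~c))

  ~d = 11001100110011001100110011001100
  (~d & c) = 00001100000011000000110000001100
  ~e = 10101010101010101010101010101010
  (~e & ~d) = 10001000100010001000100010001000
  ~c = 11110000111100001111000011110000
  ((~e & ~d) | ~c) = 11111000111110001111100011111000
  (e | ~d) = 11011101110111011101110111011101
  (a | (e | ~d)) = 11011101110111011111111111111111
  (((~e & ~d) | ~c) & (a | (e | ~d))) = 11011000110110001111100011111000
  ((((~e & ~d) | ~c) & (a | (e | ~d))) & ~c) = 11010000110100001111000011110000
  ((~d & c) | ((((~e & ~d) | ~c) & (a | (e | ~d))) & ~c)) = 11011100110111001111110011111100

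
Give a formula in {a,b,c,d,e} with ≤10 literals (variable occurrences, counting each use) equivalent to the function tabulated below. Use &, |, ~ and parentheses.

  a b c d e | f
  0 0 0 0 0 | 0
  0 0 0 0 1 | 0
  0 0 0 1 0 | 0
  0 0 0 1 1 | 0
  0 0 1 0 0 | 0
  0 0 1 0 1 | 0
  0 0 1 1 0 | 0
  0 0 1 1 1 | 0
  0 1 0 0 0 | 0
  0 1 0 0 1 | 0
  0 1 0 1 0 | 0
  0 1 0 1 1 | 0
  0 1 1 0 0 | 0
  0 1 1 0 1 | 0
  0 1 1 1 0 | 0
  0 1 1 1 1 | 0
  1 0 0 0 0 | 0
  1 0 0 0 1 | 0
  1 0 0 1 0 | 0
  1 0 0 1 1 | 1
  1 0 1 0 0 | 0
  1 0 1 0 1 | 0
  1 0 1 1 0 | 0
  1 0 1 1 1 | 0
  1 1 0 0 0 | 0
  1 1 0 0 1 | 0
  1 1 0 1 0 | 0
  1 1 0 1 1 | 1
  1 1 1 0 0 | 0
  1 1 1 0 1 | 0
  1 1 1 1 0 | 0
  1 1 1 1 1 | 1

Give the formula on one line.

  ~e = 10101010101010101010101010101010
  (d | ~e) = 10111011101110111011101110111011
  ((d | ~e) & a) = 00000000000000001011101110111011
  ~d = 11001100110011001100110011001100
  (b | ~d) = 11001100111111111100110011111111
  ~c = 11110000111100001111000011110000
  (e & ~c) = 01010000010100000101000001010000
  ((b | ~d) | (e & ~c)) = 11011100111111111101110011111111
  (((b | ~d) | (e & ~c)) & e) = 01010100010101010101010001010101
  (((d | ~e) & a) & (((b | ~d) | (e & ~c)) & e)) = 00000000000000000001000000010001

(((d | ~e) & a) & (((b | ~d) | (e & ~c)) & e))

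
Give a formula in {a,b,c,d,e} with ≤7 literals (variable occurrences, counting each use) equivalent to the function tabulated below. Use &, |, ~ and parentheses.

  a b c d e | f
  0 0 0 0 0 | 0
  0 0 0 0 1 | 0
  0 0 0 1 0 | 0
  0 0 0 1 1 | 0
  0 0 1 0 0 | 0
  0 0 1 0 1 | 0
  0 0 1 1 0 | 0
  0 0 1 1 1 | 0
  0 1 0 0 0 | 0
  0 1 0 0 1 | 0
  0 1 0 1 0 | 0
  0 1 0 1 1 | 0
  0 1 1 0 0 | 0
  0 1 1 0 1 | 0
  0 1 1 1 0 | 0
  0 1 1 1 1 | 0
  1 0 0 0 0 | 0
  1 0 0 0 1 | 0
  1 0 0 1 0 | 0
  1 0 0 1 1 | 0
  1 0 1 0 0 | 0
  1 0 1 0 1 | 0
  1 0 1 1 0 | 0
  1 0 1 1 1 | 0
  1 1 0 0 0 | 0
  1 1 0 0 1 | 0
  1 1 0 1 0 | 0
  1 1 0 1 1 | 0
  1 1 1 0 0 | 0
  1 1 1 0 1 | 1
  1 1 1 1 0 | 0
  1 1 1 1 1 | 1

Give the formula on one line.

((e & (a | (~b & ~c))) & ((b | ~c) & c))

  ~b = 11111111000000001111111100000000
  ~c = 11110000111100001111000011110000
  (~b & ~c) = 11110000000000001111000000000000
  (a | (~b & ~c)) = 11110000000000001111111111111111
  (e & (a | (~b & ~c))) = 01010000000000000101010101010101
  (b | ~c) = 11110000111111111111000011111111
  ((b | ~c) & c) = 00000000000011110000000000001111
  ((e & (a | (~b & ~c))) & ((b | ~c) & c)) = 00000000000000000000000000000101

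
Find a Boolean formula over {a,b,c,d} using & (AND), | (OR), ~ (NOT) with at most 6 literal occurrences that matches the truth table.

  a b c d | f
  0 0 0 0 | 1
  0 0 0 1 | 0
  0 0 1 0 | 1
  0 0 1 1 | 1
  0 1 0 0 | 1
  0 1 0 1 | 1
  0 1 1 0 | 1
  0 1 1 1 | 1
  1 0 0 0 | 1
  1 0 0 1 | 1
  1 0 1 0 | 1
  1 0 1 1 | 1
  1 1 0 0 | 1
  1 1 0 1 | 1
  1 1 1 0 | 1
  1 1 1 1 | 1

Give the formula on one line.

((b | a) | (c | ~d))

  (b | a) = 0000111111111111
  ~d = 1010101010101010
  (c | ~d) = 1011101110111011
  ((b | a) | (c | ~d)) = 1011111111111111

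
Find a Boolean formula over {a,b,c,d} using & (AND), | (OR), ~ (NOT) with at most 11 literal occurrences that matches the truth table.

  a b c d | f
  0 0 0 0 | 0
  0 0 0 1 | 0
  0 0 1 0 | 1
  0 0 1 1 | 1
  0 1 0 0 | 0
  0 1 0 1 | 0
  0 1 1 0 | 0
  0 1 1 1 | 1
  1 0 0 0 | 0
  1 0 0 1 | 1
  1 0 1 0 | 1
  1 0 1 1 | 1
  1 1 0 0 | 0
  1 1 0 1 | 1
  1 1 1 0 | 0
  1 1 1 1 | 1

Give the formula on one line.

  ~b = 1111000011110000
  (c & ~b) = 0011000000110000
  (c & d) = 0001000100010001
  ~c = 1100110011001100
  ~a = 1111111100000000
  (~c & ~a) = 1100110000000000
  ((~c & ~a) | b) = 1100111100001111
  ((c & d) & ((~c & ~a) | b)) = 0000000100000001
  ((c & ~b) | ((c & d) & ((~c & ~a) | b))) = 0011000100110001
  (a & d) = 0000000001010101
  (((c & ~b) | ((c & d) & ((~c & ~a) | b))) | (a & d)) = 0011000101110101

(((c & ~b) | ((c & d) & ((~c & ~a) | b))) | (a & d))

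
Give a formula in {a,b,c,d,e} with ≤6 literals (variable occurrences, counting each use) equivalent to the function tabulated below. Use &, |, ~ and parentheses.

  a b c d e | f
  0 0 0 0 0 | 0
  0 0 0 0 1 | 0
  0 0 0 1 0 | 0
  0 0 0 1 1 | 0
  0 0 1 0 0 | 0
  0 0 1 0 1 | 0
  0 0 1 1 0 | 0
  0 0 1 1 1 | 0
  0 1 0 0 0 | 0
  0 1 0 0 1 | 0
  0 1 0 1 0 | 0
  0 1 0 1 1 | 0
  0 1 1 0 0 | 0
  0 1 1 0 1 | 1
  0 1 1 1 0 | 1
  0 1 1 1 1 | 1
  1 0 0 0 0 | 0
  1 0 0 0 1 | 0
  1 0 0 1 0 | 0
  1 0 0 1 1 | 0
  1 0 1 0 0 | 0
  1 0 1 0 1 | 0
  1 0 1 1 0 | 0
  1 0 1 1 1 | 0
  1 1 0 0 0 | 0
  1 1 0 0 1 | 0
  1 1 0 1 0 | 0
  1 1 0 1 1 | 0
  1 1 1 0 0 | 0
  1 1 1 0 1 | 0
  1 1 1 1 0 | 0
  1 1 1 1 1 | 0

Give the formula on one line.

((b & (c & (~a | ~c))) & (d | e))

  ~a = 11111111111111110000000000000000
  ~c = 11110000111100001111000011110000
  (~a | ~c) = 11111111111111111111000011110000
  (c & (~a | ~c)) = 00001111000011110000000000000000
  (b & (c & (~a | ~c))) = 00000000000011110000000000000000
  (d | e) = 01110111011101110111011101110111
  ((b & (c & (~a | ~c))) & (d | e)) = 00000000000001110000000000000000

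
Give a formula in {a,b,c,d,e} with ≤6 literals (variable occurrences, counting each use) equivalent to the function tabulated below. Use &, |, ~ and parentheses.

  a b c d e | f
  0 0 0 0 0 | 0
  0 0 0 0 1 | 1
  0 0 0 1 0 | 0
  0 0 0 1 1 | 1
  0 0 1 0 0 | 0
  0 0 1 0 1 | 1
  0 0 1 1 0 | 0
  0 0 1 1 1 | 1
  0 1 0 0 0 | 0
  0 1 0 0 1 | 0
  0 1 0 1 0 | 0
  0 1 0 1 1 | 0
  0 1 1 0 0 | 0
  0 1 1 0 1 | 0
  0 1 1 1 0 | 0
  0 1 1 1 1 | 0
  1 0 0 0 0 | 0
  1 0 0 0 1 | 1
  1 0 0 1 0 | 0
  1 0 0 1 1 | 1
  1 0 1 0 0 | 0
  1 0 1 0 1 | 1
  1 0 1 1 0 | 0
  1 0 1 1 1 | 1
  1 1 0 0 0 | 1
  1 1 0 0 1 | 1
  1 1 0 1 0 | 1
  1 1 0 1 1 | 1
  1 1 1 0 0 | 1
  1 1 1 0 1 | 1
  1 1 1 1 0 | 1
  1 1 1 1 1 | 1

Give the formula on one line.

  ~b = 11111111000000001111111100000000
  (a | ~b) = 11111111000000001111111111111111
  (b | e) = 01010101111111110101010111111111
  ((a | ~b) & (b | e)) = 01010101000000000101010111111111

((a | ~b) & (b | e))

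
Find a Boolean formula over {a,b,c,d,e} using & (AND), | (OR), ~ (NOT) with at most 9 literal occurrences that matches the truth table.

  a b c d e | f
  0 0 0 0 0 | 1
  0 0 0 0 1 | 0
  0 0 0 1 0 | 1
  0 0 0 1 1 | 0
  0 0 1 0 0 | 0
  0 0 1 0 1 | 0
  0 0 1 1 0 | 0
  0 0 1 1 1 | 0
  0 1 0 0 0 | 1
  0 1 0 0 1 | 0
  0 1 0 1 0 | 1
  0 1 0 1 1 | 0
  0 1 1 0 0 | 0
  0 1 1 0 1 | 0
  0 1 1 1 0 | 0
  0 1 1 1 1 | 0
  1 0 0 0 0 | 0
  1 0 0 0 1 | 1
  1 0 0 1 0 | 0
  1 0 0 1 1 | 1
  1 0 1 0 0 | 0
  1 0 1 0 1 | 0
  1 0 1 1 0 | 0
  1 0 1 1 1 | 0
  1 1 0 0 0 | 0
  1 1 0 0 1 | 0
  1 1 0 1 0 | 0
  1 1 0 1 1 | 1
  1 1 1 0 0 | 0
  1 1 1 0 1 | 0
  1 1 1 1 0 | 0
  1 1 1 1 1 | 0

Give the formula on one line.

  ~c = 11110000111100001111000011110000
  (a & e) = 00000000000000000101010101010101
  ~b = 11111111000000001111111100000000
  (~b | d) = 11111111001100111111111100110011
  ((a & e) & (~b | d)) = 00000000000000000101010100010001
  ~e = 10101010101010101010101010101010
  (a | ~e) = 10101010101010101111111111111111
  ~a = 11111111111111110000000000000000
  ((a | ~e) & ~a) = 10101010101010100000000000000000
  (((a & e) & (~b | d)) | ((a | ~e) & ~a)) = 10101010101010100101010100010001
  (~c & (((a & e) & (~b | d)) | ((a | ~e) & ~a))) = 10100000101000000101000000010000

(~c & (((a & e) & (~b | d)) | ((a | ~e) & ~a)))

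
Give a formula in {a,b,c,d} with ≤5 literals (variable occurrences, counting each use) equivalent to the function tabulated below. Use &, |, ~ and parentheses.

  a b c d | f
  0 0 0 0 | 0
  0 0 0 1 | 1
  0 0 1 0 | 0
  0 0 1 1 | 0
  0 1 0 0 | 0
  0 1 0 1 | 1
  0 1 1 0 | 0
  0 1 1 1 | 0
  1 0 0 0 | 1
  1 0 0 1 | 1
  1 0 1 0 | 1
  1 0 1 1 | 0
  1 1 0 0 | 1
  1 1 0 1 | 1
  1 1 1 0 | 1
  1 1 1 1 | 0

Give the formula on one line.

((a & ~d) | (~c & d))

  ~d = 1010101010101010
  (a & ~d) = 0000000010101010
  ~c = 1100110011001100
  (~c & d) = 0100010001000100
  ((a & ~d) | (~c & d)) = 0100010011101110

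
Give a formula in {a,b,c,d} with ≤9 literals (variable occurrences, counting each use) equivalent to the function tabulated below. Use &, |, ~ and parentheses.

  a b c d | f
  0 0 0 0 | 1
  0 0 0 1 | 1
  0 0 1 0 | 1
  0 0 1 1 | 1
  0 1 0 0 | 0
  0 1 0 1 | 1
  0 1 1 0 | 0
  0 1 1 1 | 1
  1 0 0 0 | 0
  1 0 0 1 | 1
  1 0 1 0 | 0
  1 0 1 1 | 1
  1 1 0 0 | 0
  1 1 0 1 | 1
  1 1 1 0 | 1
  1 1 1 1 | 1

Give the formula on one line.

(((~a & ~b) | d) | ((a & b) & c))

  ~a = 1111111100000000
  ~b = 1111000011110000
  (~a & ~b) = 1111000000000000
  ((~a & ~b) | d) = 1111010101010101
  (a & b) = 0000000000001111
  ((a & b) & c) = 0000000000000011
  (((~a & ~b) | d) | ((a & b) & c)) = 1111010101010111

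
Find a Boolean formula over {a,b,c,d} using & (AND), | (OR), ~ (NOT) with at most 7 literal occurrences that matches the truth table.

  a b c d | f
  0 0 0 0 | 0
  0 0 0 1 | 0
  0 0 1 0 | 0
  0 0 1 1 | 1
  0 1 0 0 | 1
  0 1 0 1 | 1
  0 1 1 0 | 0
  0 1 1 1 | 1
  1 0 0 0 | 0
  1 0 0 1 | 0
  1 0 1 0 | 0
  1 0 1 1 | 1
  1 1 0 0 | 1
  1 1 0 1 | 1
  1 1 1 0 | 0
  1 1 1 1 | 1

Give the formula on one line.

  ~c = 1100110011001100
  (d | ~c) = 1101110111011101
  (c | b) = 0011111100111111
  ((d | ~c) & (c | b)) = 0001110100011101

((d | ~c) & (c | b))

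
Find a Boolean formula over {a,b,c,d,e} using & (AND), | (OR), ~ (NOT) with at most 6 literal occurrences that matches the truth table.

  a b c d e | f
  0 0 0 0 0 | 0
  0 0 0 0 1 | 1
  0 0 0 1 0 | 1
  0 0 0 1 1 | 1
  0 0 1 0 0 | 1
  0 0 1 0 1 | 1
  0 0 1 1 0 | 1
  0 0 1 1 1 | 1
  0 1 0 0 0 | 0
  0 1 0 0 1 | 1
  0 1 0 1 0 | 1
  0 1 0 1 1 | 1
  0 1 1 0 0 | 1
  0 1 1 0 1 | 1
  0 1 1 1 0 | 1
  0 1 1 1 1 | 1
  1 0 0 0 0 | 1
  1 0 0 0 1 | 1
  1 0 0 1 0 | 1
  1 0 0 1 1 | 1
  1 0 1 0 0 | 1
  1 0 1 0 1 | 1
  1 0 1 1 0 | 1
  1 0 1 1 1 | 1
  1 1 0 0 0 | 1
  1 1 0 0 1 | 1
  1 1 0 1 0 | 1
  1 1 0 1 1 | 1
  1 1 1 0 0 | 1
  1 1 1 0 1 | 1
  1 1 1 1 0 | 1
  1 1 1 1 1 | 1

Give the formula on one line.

  ~d = 11001100110011001100110011001100
  (e & ~d) = 01000100010001000100010001000100
  (a | (e & ~d)) = 01000100010001001111111111111111
  (d | (a | (e & ~d))) = 01110111011101111111111111111111
  ((d | (a | (e & ~d))) | c) = 01111111011111111111111111111111

((d | (a | (e & ~d))) | c)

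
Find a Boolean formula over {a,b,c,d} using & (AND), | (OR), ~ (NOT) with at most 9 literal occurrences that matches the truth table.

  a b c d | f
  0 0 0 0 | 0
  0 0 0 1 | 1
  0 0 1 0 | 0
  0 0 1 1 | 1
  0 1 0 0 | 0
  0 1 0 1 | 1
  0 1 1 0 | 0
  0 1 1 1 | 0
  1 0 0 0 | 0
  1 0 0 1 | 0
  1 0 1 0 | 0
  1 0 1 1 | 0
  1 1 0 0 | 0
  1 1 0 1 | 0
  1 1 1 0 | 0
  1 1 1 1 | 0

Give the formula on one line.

  ~c = 1100110011001100
  ~d = 1010101010101010
  ~b = 1111000011110000
  (b | a) = 0000111111111111
  (~c & (b | a)) = 0000110011001100
  (c | (~c & (b | a))) = 0011111111111111
  (~b & (c | (~c & (b | a)))) = 0011000011110000
  (~d | (~b & (c | (~c & (b | a))))) = 1011101011111010
  (~c | (~d | (~b & (c | (~c & (b | a)))))) = 1111111011111110
  ~a = 1111111100000000
  (d & ~a) = 0101010100000000
  ((~c | (~d | (~b & (c | (~c & (b | a)))))) & (d & ~a)) = 0101010000000000

((~c | (~d | (~b & (c | (~c & (b | a)))))) & (d & ~a))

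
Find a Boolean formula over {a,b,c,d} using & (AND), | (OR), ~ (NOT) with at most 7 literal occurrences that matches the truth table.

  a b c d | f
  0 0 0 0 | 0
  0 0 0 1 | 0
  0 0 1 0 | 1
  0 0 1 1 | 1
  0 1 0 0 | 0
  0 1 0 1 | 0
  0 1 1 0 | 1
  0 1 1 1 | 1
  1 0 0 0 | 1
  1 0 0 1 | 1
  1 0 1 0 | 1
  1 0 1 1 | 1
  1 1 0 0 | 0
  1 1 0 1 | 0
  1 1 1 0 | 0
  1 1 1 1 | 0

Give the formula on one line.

  ~b = 1111000011110000
  (~b & a) = 0000000011110000
  ~a = 1111111100000000
  (~a & c) = 0011001100000000
  ((~b & a) | (~a & c)) = 0011001111110000

((~b & a) | (~a & c))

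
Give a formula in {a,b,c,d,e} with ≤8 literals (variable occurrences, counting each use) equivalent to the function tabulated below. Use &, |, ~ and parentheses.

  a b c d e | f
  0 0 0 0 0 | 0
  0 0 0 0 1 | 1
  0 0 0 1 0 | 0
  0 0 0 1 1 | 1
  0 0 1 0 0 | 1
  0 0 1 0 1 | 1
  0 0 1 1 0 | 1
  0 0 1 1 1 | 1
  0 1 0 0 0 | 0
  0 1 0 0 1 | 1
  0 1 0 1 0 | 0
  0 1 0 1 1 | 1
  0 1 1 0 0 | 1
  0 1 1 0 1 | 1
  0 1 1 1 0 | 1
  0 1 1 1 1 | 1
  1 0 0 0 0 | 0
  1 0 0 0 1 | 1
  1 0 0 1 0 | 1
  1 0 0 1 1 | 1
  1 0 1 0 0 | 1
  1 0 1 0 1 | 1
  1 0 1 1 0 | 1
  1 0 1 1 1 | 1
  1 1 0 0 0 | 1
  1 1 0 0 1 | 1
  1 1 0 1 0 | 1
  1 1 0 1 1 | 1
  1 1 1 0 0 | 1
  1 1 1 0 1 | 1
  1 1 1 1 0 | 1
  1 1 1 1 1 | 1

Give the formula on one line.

  (d | b) = 00110011111111110011001111111111
  (a & (d | b)) = 00000000000000000011001111111111
  (e | c) = 01011111010111110101111101011111
  ((a & (d | b)) | (e | c)) = 01011111010111110111111111111111

((a & (d | b)) | (e | c))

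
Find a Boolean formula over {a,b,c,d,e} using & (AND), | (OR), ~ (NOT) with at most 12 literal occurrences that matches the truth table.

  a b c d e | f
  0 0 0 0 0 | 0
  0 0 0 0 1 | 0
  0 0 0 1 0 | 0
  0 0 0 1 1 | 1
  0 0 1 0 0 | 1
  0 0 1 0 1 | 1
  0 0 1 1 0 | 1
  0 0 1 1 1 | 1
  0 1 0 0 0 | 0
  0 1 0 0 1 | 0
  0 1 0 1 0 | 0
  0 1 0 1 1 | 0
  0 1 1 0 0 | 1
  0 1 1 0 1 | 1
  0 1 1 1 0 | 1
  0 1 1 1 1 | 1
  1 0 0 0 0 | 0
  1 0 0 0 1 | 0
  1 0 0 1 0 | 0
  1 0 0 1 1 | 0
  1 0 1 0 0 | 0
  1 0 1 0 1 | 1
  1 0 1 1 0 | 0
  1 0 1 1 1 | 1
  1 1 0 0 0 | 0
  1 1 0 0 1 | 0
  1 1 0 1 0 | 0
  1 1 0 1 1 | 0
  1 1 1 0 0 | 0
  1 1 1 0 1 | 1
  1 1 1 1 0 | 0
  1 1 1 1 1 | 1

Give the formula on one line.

(((e & (~a & ~b)) & d) | (c & ((e | ~a) & (~b | c))))

  ~a = 11111111111111110000000000000000
  ~b = 11111111000000001111111100000000
  (~a & ~b) = 11111111000000000000000000000000
  (e & (~a & ~b)) = 01010101000000000000000000000000
  ((e & (~a & ~b)) & d) = 00010001000000000000000000000000
  (e | ~a) = 11111111111111110101010101010101
  (~b | c) = 11111111000011111111111100001111
  ((e | ~a) & (~b | c)) = 11111111000011110101010100000101
  (c & ((e | ~a) & (~b | c))) = 00001111000011110000010100000101
  (((e & (~a & ~b)) & d) | (c & ((e | ~a) & (~b | c)))) = 00011111000011110000010100000101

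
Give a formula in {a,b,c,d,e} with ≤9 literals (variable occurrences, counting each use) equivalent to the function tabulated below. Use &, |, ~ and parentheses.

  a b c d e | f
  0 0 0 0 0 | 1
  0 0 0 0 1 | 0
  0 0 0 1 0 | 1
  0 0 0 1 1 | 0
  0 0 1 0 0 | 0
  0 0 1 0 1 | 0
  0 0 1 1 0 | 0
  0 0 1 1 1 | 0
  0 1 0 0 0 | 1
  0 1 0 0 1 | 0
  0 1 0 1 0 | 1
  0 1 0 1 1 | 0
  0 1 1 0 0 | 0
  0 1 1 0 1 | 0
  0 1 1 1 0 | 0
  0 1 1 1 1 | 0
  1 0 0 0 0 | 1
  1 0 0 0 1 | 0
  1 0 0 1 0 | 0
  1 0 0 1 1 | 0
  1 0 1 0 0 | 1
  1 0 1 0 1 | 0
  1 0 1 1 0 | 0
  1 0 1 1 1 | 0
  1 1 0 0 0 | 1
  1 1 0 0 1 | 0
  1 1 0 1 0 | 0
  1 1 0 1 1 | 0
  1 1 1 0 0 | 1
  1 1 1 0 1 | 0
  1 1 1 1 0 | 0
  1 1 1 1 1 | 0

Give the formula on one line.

((~e & (~a & ~c)) | (a & (~e & ~d)))

  ~e = 10101010101010101010101010101010
  ~a = 11111111111111110000000000000000
  ~c = 11110000111100001111000011110000
  (~a & ~c) = 11110000111100000000000000000000
  (~e & (~a & ~c)) = 10100000101000000000000000000000
  ~d = 11001100110011001100110011001100
  (~e & ~d) = 10001000100010001000100010001000
  (a & (~e & ~d)) = 00000000000000001000100010001000
  ((~e & (~a & ~c)) | (a & (~e & ~d))) = 10100000101000001000100010001000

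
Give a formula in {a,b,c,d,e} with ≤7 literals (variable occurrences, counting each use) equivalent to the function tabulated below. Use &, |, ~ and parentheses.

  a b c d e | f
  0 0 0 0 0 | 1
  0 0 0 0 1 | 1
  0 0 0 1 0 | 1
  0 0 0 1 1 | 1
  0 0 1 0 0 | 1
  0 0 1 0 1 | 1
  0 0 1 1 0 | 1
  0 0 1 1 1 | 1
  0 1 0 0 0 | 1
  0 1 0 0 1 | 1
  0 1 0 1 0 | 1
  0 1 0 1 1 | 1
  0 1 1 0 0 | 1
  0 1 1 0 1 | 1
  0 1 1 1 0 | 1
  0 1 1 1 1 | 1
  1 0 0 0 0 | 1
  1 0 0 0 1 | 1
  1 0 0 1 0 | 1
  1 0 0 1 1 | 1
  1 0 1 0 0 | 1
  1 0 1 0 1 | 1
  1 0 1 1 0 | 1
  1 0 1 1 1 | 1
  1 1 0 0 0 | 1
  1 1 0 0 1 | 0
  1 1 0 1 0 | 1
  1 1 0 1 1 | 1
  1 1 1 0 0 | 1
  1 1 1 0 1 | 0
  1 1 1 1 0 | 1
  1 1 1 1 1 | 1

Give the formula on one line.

((d | ~a) | (~e | ~b))

  ~a = 11111111111111110000000000000000
  (d | ~a) = 11111111111111110011001100110011
  ~e = 10101010101010101010101010101010
  ~b = 11111111000000001111111100000000
  (~e | ~b) = 11111111101010101111111110101010
  ((d | ~a) | (~e | ~b)) = 11111111111111111111111110111011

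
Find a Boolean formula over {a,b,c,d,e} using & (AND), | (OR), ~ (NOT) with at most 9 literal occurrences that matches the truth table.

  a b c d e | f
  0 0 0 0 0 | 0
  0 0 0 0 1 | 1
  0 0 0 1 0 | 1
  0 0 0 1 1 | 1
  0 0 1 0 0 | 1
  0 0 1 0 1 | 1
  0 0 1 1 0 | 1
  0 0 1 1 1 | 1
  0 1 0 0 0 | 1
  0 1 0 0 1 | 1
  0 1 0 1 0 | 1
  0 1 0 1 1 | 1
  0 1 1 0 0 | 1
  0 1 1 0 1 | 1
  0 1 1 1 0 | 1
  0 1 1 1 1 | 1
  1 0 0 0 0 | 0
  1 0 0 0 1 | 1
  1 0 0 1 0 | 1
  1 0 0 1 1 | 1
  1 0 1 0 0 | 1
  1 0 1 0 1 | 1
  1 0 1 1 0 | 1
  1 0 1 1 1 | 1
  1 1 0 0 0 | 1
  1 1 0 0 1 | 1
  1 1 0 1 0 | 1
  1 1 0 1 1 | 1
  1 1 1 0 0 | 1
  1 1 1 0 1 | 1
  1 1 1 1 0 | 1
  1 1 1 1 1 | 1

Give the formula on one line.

((((c | b) & (a | (c & ~d))) | (d | e)) | (b | d))

  (c | b) = 00001111111111110000111111111111
  ~d = 11001100110011001100110011001100
  (c & ~d) = 00001100000011000000110000001100
  (a | (c & ~d)) = 00001100000011001111111111111111
  ((c | b) & (a | (c & ~d))) = 00001100000011000000111111111111
  (d | e) = 01110111011101110111011101110111
  (((c | b) & (a | (c & ~d))) | (d | e)) = 01111111011111110111111111111111
  (b | d) = 00110011111111110011001111111111
  ((((c | b) & (a | (c & ~d))) | (d | e)) | (b | d)) = 01111111111111110111111111111111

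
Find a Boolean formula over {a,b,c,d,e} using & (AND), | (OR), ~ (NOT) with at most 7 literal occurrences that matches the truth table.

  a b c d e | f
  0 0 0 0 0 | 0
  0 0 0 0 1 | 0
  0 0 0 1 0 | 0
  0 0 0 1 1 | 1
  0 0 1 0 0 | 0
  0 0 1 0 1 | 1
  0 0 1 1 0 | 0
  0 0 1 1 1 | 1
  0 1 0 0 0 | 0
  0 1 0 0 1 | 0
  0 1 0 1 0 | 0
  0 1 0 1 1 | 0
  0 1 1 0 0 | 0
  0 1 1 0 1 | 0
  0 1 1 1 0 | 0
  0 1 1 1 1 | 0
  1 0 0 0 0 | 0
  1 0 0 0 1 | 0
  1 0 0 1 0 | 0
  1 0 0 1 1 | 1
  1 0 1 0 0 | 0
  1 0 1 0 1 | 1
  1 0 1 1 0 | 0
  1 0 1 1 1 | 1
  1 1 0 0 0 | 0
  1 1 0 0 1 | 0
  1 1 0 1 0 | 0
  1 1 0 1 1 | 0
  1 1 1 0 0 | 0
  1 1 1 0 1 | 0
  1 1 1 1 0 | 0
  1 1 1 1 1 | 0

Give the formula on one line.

((c | d) & (((b & (~e & c)) | e) & ~b))

  (c | d) = 00111111001111110011111100111111
  ~e = 10101010101010101010101010101010
  (~e & c) = 00001010000010100000101000001010
  (b & (~e & c)) = 00000000000010100000000000001010
  ((b & (~e & c)) | e) = 01010101010111110101010101011111
  ~b = 11111111000000001111111100000000
  (((b & (~e & c)) | e) & ~b) = 01010101000000000101010100000000
  ((c | d) & (((b & (~e & c)) | e) & ~b)) = 00010101000000000001010100000000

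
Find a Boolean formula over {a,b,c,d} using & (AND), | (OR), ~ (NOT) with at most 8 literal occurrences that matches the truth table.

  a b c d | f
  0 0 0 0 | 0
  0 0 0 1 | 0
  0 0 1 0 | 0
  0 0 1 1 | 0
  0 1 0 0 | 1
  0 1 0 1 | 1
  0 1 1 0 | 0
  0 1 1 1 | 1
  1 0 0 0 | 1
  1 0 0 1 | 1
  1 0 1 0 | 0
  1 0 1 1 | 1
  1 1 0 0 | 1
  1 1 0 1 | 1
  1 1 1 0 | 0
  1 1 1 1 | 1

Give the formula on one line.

  (a | b) = 0000111111111111
  ~c = 1100110011001100
  ~d = 1010101010101010
  (~c & ~d) = 1000100010001000
  ((~c & ~d) | d) = 1101110111011101
  ((a | b) & ((~c & ~d) | d)) = 0000110111011101

((a | b) & ((~c & ~d) | d))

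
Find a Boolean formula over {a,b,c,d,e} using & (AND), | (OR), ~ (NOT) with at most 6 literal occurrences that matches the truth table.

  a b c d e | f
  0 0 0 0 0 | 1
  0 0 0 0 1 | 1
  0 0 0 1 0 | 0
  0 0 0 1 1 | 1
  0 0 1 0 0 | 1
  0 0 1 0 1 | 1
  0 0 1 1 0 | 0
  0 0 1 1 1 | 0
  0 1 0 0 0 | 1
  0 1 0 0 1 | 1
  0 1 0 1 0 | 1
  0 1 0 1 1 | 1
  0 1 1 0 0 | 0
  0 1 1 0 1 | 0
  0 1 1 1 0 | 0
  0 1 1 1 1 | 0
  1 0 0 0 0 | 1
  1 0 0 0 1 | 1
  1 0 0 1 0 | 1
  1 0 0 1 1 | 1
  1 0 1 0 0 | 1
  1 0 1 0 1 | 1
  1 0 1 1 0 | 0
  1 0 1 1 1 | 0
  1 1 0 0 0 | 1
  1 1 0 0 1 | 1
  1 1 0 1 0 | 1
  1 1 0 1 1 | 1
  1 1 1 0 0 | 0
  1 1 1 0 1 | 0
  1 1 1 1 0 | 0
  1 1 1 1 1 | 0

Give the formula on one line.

((~c & (a | (b | e))) | (~b & ~d))

  ~c = 11110000111100001111000011110000
  (b | e) = 01010101111111110101010111111111
  (a | (b | e)) = 01010101111111111111111111111111
  (~c & (a | (b | e))) = 01010000111100001111000011110000
  ~b = 11111111000000001111111100000000
  ~d = 11001100110011001100110011001100
  (~b & ~d) = 11001100000000001100110000000000
  ((~c & (a | (b | e))) | (~b & ~d)) = 11011100111100001111110011110000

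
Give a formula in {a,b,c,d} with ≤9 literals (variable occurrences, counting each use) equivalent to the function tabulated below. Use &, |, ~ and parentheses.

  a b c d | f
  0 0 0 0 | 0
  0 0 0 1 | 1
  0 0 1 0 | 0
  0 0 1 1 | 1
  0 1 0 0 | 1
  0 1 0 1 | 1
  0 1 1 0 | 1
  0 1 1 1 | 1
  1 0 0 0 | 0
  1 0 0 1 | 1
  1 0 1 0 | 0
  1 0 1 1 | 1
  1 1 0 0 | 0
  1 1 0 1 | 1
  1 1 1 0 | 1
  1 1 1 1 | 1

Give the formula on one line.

(((~a | (c & ~d)) | d) & ((b | (c & d)) | d))

  ~a = 1111111100000000
  ~d = 1010101010101010
  (c & ~d) = 0010001000100010
  (~a | (c & ~d)) = 1111111100100010
  ((~a | (c & ~d)) | d) = 1111111101110111
  (c & d) = 0001000100010001
  (b | (c & d)) = 0001111100011111
  ((b | (c & d)) | d) = 0101111101011111
  (((~a | (c & ~d)) | d) & ((b | (c & d)) | d)) = 0101111101010111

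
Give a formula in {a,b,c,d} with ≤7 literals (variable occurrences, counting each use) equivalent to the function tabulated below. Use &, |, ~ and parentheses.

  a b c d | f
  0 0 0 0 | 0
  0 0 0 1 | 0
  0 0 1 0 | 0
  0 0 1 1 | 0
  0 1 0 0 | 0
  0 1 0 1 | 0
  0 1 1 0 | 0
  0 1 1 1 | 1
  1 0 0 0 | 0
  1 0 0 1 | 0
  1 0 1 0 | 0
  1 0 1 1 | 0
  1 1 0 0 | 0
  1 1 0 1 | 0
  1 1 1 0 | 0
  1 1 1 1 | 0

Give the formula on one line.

(((~a | ~d) & (c & d)) & (b & d))

  ~a = 1111111100000000
  ~d = 1010101010101010
  (~a | ~d) = 1111111110101010
  (c & d) = 0001000100010001
  ((~a | ~d) & (c & d)) = 0001000100000000
  (b & d) = 0000010100000101
  (((~a | ~d) & (c & d)) & (b & d)) = 0000000100000000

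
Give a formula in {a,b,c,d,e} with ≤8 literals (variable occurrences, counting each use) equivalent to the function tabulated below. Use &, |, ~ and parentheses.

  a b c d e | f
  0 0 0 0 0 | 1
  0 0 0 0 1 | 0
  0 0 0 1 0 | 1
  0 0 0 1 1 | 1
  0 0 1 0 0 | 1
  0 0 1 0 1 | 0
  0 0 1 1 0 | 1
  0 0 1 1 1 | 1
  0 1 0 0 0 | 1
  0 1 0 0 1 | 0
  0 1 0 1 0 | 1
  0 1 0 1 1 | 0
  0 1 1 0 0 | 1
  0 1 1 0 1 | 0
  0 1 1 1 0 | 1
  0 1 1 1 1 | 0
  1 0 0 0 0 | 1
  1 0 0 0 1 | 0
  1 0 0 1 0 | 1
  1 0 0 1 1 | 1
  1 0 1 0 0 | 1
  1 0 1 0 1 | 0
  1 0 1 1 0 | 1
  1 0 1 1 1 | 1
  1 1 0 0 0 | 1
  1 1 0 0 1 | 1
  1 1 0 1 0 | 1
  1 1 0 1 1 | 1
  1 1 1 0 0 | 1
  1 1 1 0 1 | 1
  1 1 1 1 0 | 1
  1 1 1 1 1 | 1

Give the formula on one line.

((d & ~b) | ((a & (b | ~a)) | ~e))

  ~b = 11111111000000001111111100000000
  (d & ~b) = 00110011000000000011001100000000
  ~a = 11111111111111110000000000000000
  (b | ~a) = 11111111111111110000000011111111
  (a & (b | ~a)) = 00000000000000000000000011111111
  ~e = 10101010101010101010101010101010
  ((a & (b | ~a)) | ~e) = 10101010101010101010101011111111
  ((d & ~b) | ((a & (b | ~a)) | ~e)) = 10111011101010101011101111111111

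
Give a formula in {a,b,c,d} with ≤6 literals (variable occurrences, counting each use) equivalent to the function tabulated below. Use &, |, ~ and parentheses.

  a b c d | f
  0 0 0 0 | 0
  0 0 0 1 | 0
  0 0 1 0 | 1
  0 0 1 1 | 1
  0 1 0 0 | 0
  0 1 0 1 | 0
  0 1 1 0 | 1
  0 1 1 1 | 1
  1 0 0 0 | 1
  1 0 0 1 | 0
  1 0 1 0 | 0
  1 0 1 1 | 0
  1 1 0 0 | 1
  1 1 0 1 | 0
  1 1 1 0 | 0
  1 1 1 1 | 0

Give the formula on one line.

((~a & c) | (~c & (a & ~d)))

  ~a = 1111111100000000
  (~a & c) = 0011001100000000
  ~c = 1100110011001100
  ~d = 1010101010101010
  (a & ~d) = 0000000010101010
  (~c & (a & ~d)) = 0000000010001000
  ((~a & c) | (~c & (a & ~d))) = 0011001110001000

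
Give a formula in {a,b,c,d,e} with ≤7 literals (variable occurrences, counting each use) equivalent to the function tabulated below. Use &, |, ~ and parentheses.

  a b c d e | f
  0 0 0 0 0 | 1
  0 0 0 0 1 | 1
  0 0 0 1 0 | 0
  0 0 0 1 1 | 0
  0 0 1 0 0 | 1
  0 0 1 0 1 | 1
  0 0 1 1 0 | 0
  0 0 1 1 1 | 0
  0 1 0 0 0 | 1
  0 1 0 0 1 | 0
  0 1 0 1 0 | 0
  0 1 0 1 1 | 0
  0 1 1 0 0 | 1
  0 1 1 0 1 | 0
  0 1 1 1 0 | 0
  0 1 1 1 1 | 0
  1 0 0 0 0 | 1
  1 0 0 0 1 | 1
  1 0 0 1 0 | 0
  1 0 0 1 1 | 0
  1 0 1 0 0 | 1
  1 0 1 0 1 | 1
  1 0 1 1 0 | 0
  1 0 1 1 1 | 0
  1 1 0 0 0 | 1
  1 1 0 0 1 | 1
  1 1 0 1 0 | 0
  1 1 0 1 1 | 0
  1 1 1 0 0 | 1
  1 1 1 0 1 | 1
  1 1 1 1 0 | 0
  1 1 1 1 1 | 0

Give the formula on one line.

  ~d = 11001100110011001100110011001100
  ~b = 11111111000000001111111100000000
  ~e = 10101010101010101010101010101010
  ~a = 11111111111111110000000000000000
  (~e & ~a) = 10101010101010100000000000000000
  ((~e & ~a) | a) = 10101010101010101111111111111111
  (~b | ((~e & ~a) | a)) = 11111111101010101111111111111111
  (~d & (~b | ((~e & ~a) | a))) = 11001100100010001100110011001100

(~d & (~b | ((~e & ~a) | a)))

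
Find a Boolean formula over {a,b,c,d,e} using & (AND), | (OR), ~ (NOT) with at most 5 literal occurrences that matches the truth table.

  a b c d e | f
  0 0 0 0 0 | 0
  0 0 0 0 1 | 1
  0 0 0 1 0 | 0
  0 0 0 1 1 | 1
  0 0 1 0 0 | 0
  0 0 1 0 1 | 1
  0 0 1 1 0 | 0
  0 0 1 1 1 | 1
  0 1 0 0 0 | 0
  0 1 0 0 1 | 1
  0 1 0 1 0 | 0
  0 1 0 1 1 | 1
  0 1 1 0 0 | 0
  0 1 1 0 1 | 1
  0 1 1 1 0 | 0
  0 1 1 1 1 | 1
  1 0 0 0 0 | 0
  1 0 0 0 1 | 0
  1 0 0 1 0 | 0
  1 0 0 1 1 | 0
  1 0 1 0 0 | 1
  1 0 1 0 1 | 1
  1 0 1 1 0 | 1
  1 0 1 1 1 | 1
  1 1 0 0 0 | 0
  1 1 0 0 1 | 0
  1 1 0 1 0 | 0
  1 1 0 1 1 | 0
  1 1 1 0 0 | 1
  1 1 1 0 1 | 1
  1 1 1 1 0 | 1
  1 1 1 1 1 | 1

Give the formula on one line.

  ~a = 11111111111111110000000000000000
  (~a & e) = 01010101010101010000000000000000
  (~a | c) = 11111111111111110000111100001111
  ((~a | c) & a) = 00000000000000000000111100001111
  ((~a & e) | ((~a | c) & a)) = 01010101010101010000111100001111

((~a & e) | ((~a | c) & a))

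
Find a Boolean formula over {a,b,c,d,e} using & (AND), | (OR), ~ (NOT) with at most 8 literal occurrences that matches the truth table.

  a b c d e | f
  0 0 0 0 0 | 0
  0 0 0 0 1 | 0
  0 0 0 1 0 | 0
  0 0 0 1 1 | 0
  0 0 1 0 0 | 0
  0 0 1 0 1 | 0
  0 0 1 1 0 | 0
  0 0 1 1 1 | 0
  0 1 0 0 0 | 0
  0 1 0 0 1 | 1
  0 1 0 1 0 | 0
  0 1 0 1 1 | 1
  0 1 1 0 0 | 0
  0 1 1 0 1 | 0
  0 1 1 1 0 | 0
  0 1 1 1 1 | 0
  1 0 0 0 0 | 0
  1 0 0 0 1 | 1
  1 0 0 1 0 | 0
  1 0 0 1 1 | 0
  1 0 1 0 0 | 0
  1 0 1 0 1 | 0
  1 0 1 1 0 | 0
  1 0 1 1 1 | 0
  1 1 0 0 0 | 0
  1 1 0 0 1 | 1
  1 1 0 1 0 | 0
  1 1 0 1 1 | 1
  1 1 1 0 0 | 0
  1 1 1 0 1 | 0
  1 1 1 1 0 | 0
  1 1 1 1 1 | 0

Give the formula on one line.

  ~c = 11110000111100001111000011110000
  (~c & b) = 00000000111100000000000011110000
  ~d = 11001100110011001100110011001100
  (~d | b) = 11001100111111111100110011111111
  ((~d | b) & ~c) = 11000000111100001100000011110000
  (((~d | b) & ~c) & a) = 00000000000000001100000011110000
  ((~c & b) | (((~d | b) & ~c) & a)) = 00000000111100001100000011110000
  (e & ((~c & b) | (((~d | b) & ~c) & a))) = 00000000010100000100000001010000

(e & ((~c & b) | (((~d | b) & ~c) & a)))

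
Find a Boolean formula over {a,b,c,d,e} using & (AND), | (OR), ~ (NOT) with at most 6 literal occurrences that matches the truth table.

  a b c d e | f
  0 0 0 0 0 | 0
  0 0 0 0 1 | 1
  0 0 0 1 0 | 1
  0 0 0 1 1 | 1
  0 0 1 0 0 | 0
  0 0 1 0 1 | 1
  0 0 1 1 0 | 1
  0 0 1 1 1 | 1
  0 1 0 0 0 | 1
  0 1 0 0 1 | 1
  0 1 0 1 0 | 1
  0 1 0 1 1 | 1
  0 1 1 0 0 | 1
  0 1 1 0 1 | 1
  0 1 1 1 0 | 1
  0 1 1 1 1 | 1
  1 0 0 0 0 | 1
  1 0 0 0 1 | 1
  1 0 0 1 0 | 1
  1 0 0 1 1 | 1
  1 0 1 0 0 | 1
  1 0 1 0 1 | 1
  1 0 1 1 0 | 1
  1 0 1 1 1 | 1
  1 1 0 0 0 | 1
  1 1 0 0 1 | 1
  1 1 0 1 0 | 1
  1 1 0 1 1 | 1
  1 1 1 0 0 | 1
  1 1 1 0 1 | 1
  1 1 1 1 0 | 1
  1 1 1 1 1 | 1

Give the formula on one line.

((e | a) | (d | (e | b)))

  (e | a) = 01010101010101011111111111111111
  (e | b) = 01010101111111110101010111111111
  (d | (e | b)) = 01110111111111110111011111111111
  ((e | a) | (d | (e | b))) = 01110111111111111111111111111111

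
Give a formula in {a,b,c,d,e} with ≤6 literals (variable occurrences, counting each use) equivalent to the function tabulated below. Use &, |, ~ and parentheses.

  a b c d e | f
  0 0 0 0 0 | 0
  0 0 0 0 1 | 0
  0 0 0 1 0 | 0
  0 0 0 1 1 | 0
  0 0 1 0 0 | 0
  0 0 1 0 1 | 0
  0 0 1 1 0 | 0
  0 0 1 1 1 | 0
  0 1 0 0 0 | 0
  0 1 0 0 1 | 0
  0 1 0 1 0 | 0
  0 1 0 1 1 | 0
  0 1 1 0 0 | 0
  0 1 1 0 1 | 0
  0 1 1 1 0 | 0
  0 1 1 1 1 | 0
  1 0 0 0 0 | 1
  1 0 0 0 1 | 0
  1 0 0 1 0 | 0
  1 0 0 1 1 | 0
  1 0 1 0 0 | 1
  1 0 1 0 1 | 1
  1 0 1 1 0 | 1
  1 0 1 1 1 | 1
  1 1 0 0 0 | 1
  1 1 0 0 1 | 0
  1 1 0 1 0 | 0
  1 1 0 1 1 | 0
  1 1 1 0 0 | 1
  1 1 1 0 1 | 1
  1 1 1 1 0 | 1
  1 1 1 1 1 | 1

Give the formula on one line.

(((~e | c) & a) & (c | (~d | e)))

  ~e = 10101010101010101010101010101010
  (~e | c) = 10101111101011111010111110101111
  ((~e | c) & a) = 00000000000000001010111110101111
  ~d = 11001100110011001100110011001100
  (~d | e) = 11011101110111011101110111011101
  (c | (~d | e)) = 11011111110111111101111111011111
  (((~e | c) & a) & (c | (~d | e))) = 00000000000000001000111110001111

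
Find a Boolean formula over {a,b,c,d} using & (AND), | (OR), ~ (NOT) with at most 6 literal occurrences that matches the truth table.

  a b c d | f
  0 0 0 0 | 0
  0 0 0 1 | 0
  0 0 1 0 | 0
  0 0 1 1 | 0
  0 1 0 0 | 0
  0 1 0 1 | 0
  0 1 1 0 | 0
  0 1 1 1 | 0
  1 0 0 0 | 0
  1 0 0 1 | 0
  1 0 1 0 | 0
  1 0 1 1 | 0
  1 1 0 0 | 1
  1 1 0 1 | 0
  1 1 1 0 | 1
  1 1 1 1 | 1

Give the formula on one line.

  ~d = 1010101010101010
  (c & a) = 0000000000110011
  (~d | (c & a)) = 1010101010111011
  ((~d | (c & a)) & a) = 0000000010111011
  ~a = 1111111100000000
  (b | ~a) = 1111111100001111
  (((~d | (c & a)) & a) & (b | ~a)) = 0000000000001011

(((~d | (c & a)) & a) & (b | ~a))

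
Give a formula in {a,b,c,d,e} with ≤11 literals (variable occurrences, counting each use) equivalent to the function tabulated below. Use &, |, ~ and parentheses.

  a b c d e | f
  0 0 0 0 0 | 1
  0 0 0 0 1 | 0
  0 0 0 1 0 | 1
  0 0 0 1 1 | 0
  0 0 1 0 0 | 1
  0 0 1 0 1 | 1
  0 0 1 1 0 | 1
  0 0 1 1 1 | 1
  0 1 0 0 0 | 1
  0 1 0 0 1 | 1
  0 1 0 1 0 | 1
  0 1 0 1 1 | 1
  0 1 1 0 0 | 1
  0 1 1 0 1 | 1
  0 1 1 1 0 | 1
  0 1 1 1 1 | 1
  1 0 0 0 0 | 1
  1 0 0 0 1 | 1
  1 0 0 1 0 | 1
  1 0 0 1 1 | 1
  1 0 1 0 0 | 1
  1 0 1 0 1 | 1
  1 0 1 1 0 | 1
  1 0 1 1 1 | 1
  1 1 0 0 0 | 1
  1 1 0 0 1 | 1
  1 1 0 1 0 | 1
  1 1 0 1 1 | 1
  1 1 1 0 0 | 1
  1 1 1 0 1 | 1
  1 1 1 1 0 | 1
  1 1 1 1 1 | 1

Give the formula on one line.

(((((a & ~b) | ~a) & (b & e)) | ~e) | (b | (c | a)))

  ~b = 11111111000000001111111100000000
  (a & ~b) = 00000000000000001111111100000000
  ~a = 11111111111111110000000000000000
  ((a & ~b) | ~a) = 11111111111111111111111100000000
  (b & e) = 00000000010101010000000001010101
  (((a & ~b) | ~a) & (b & e)) = 00000000010101010000000000000000
  ~e = 10101010101010101010101010101010
  ((((a & ~b) | ~a) & (b & e)) | ~e) = 10101010111111111010101010101010
  (c | a) = 00001111000011111111111111111111
  (b | (c | a)) = 00001111111111111111111111111111
  (((((a & ~b) | ~a) & (b & e)) | ~e) | (b | (c | a))) = 10101111111111111111111111111111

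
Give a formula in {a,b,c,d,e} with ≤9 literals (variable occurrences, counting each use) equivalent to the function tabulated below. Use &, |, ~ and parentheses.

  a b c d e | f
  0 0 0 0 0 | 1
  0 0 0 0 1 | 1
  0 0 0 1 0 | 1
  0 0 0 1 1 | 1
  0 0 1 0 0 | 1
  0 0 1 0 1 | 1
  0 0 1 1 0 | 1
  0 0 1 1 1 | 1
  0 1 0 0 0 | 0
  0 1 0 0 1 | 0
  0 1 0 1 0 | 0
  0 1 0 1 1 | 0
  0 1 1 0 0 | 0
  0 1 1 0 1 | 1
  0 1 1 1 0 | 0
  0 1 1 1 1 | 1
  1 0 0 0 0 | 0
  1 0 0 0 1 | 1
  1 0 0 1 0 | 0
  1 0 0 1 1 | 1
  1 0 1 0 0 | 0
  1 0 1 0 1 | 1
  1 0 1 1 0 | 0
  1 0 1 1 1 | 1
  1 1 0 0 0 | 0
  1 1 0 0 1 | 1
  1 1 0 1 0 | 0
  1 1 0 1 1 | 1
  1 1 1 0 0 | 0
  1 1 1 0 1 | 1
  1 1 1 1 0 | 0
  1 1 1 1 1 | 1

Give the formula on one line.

  ~a = 11111111111111110000000000000000
  ~b = 11111111000000001111111100000000
  (~a & ~b) = 11111111000000000000000000000000
  (e & a) = 00000000000000000101010101010101
  ((~a & ~b) | (e & a)) = 11111111000000000101010101010101
  (c & e) = 00000101000001010000010100000101
  (((~a & ~b) | (e & a)) | (c & e)) = 11111111000001010101010101010101

(((~a & ~b) | (e & a)) | (c & e))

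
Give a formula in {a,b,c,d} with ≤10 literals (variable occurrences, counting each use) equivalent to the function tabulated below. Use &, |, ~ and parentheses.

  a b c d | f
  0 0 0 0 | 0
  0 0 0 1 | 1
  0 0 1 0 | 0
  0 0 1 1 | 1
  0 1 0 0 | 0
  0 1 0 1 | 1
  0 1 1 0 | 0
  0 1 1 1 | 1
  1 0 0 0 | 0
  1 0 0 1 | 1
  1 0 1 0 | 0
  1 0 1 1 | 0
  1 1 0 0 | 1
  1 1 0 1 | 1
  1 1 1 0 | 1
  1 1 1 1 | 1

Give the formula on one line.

  ~c = 1100110011001100
  (~c & d) = 0100010001000100
  ~d = 1010101010101010
  (~d & b) = 0000101000001010
  ((~d & b) & a) = 0000000000001010
  (d | ((~d & b) & a)) = 0101010101011111
  ((d | ((~d & b) & a)) | a) = 0101010111111111
  ~a = 1111111100000000
  (~a | b) = 1111111100001111
  (((d | ((~d & b) & a)) | a) & (~a | b)) = 0101010100001111
  ((~c & d) | (((d | ((~d & b) & a)) | a) & (~a | b))) = 0101010101001111

((~c & d) | (((d | ((~d & b) & a)) | a) & (~a | b)))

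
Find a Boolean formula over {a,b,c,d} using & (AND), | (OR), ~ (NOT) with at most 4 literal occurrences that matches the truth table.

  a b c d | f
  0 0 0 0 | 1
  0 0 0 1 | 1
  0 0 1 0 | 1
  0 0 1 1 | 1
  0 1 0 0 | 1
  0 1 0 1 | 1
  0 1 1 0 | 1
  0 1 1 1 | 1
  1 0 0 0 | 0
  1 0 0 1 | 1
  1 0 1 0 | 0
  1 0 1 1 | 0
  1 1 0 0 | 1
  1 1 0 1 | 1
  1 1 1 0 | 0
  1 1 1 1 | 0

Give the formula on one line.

(((d | b) & ~c) | ~a)

  (d | b) = 0101111101011111
  ~c = 1100110011001100
  ((d | b) & ~c) = 0100110001001100
  ~a = 1111111100000000
  (((d | b) & ~c) | ~a) = 1111111101001100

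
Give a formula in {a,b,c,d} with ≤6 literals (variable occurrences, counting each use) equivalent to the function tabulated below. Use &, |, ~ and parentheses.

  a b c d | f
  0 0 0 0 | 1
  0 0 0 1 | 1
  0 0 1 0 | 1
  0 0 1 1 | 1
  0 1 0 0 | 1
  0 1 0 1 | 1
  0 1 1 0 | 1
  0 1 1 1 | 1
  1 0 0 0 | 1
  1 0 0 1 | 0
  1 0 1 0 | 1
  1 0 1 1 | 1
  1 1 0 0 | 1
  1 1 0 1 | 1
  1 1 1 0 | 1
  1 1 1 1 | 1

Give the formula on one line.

  (b & d) = 0000010100000101
  ~a = 1111111100000000
  ((b & d) | ~a) = 1111111100000101
  (((b & d) | ~a) & d) = 0101010100000101
  ~d = 1010101010101010
  ((((b & d) | ~a) & d) | ~d) = 1111111110101111
  (((((b & d) | ~a) & d) | ~d) | c) = 1111111110111111

(((((b & d) | ~a) & d) | ~d) | c)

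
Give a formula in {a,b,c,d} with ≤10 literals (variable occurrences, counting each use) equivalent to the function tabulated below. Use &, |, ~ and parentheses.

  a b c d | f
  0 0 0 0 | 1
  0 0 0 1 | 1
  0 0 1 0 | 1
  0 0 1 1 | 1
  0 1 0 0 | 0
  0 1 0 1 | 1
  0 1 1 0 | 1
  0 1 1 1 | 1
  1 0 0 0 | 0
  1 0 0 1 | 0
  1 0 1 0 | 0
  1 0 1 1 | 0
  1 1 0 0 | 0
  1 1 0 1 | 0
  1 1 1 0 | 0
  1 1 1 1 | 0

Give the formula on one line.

  ~a = 1111111100000000
  ~b = 1111000011110000
  (a | ~b) = 1111000011111111
  (~b | d) = 1111010111110101
  (b & d) = 0000010100000101
  ((b & d) & a) = 0000000000000101
  (c | ((b & d) & a)) = 0011001100110111
  ((~b | d) | (c | ((b & d) & a))) = 1111011111110111
  ((a | ~b) | ((~b | d) | (c | ((b & d) & a)))) = 1111011111111111
  (~a & ((a | ~b) | ((~b | d) | (c | ((b & d) & a))))) = 1111011100000000

(~a & ((a | ~b) | ((~b | d) | (c | ((b & d) & a)))))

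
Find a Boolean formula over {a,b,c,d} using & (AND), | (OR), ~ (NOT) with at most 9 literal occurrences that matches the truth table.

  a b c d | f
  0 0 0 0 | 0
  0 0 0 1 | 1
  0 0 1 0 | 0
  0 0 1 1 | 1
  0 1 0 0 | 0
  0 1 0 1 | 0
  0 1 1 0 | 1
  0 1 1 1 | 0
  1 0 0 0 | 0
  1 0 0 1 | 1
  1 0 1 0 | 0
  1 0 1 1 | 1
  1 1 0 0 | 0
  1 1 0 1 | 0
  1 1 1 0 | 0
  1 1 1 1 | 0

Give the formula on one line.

  ~b = 1111000011110000
  (~b & d) = 0101000001010000
  ~a = 1111111100000000
  (c & b) = 0000001100000011
  (~a & (c & b)) = 0000001100000000
  ~d = 1010101010101010
  ((~a & (c & b)) & ~d) = 0000001000000000
  ((~b & d) | ((~a & (c & b)) & ~d)) = 0101001001010000

((~b & d) | ((~a & (c & b)) & ~d))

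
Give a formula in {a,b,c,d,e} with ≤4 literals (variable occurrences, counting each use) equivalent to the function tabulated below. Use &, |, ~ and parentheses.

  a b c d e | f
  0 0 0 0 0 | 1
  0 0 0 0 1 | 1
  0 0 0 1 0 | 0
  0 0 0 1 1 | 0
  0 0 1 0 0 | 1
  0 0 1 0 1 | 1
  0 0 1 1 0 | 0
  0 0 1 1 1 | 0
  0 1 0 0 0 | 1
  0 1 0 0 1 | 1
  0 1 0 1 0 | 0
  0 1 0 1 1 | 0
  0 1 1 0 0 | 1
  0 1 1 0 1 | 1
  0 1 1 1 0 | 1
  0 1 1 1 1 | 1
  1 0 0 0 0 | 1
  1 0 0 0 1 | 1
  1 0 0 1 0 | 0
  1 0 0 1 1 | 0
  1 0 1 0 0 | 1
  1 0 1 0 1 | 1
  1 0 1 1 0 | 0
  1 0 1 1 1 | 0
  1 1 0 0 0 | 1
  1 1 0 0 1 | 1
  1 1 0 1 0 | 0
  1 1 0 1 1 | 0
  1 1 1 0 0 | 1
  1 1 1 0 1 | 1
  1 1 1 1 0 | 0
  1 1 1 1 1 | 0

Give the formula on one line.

  ~a = 11111111111111110000000000000000
  (b & ~a) = 00000000111111110000000000000000
  ((b & ~a) & c) = 00000000000011110000000000000000
  ~d = 11001100110011001100110011001100
  (((b & ~a) & c) | ~d) = 11001100110011111100110011001100

(((b & ~a) & c) | ~d)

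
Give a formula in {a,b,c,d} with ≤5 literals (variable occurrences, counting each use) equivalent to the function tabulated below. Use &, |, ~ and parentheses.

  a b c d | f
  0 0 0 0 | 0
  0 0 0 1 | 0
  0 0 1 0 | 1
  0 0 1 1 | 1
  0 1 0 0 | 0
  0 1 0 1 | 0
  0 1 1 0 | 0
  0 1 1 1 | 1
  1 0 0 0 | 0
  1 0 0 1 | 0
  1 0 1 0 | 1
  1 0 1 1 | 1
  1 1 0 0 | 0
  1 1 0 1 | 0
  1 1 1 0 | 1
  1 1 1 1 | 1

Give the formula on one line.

  ~b = 1111000011110000
  (d | ~b) = 1111010111110101
  (d | a) = 0101010111111111
  ((d | ~b) | (d | a)) = 1111010111111111
  (c & ((d | ~b) | (d | a))) = 0011000100110011

(c & ((d | ~b) | (d | a)))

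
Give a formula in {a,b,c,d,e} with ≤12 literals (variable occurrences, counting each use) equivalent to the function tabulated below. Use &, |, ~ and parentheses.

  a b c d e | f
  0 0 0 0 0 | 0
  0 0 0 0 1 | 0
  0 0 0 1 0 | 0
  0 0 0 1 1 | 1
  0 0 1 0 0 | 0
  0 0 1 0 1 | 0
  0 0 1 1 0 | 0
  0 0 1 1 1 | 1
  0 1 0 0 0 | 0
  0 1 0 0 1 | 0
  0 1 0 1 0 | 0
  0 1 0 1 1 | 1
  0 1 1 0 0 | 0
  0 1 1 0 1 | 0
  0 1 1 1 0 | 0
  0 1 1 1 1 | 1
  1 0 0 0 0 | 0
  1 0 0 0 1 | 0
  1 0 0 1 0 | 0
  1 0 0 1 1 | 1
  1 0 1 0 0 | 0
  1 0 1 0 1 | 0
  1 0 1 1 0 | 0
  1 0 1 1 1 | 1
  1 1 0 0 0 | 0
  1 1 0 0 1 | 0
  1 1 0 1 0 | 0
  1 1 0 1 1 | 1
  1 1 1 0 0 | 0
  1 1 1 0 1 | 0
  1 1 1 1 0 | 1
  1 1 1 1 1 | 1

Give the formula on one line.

  ~c = 11110000111100001111000011110000
  (~c | b) = 11110000111111111111000011111111
  ~d = 11001100110011001100110011001100
  (~d | a) = 11001100110011001111111111111111
  (e & (~d | a)) = 01000100010001000101010101010101
  ((~c | b) | (e & (~d | a))) = 11110100111111111111010111111111
  (a & ((~c | b) | (e & (~d | a)))) = 00000000000000001111010111111111
  (c & (a & ((~c | b) | (e & (~d | a))))) = 00000000000000000000010100001111
  (e | (c & (a & ((~c | b) | (e & (~d | a)))))) = 01010101010101010101010101011111
  (d & (e | (c & (a & ((~c | b) | (e & (~d | a))))))) = 00010001000100010001000100010011

(d & (e | (c & (a & ((~c | b) | (e & (~d | a)))))))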